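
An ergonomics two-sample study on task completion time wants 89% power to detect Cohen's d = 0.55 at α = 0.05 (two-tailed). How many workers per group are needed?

z_{α/2} = 1.96, z_β = Φ⁻¹(0.89) = 1.227. For medium effect (d = 0.55): n per group = 2(z_{α/2} + z_β)²/d² = 2(1.96 + 1.227)²/0.55² = 67.2 → 68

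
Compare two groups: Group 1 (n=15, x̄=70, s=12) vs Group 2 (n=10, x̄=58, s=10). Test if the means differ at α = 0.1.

Pooled sp = 11.26. t = 2.611, df = 23. Critical t = ±1.714. Reject H₀.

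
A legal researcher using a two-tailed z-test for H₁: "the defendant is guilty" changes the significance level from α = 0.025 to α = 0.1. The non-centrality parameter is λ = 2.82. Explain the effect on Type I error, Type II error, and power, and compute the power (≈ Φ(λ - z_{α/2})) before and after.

Increasing α from 0.025 to 0.1:
• Type I error rate increases (α is the Type I rate by definition).
• Critical value moves from z_{α/2} = 2.241 to 1.645, so power = Φ(λ - z_{α/2}) goes from Φ(2.82 - 2.241) = 0.719 to Φ(2.82 - 1.645) = 0.88.
• Type II error rate β = 1 - power therefore decreases (0.281 → 0.12).
Appropriate when false negatives are costly — here, acquitting a guilty person.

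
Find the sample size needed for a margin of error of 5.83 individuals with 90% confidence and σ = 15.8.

n = (z*σ/E)² = (1.645×15.8/5.83)² = 19.9 → n = 20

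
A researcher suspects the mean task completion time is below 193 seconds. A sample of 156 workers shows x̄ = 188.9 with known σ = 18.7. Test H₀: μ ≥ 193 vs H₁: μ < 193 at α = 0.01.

z = -2.738. Critical value: -2.33. Reject H₀.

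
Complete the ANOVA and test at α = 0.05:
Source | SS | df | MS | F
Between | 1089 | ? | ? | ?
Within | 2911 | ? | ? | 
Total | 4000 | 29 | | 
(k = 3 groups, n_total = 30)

df_between = 2, df_within = 27. MS_between = 544.5, MS_within = 107.81. F = 5.05, F_crit ≈ 3.354. Reject H₀.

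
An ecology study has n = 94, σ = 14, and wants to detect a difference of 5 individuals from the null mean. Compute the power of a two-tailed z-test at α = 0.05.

SE = σ/√n = 14/√94 = 1.444. Non-centrality λ = d/SE = 5/1.444 = 3.463. Power ≈ Φ(λ - z_{α/2}) = Φ(3.463 - 1.96) = Φ(1.503) = 0.934.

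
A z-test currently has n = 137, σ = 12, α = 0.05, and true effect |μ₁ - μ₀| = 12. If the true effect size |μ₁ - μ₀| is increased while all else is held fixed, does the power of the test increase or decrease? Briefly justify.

Power increases: a larger true effect increases the non-centrality λ = |μ₁ - μ₀|/(σ/√n).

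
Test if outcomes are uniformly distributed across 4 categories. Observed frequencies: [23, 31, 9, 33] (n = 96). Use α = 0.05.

Expected = 24 each. χ² = Σ(O-E)²/E = 14.833. df = 3, critical value = 7.815. Reject H₀.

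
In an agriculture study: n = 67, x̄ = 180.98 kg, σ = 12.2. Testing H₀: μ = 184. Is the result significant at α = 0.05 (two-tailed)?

z = (180.98 - 184)/(12.2/√67) = -2.026. Since |z| > 1.96, significant at α = 0.05.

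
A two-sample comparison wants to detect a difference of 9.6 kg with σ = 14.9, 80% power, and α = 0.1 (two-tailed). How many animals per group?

n per group = 2(z_α/2 + z_β)²σ²/d² = 2×(1.645 + 0.84)²×14.9²/9.6² = 29.8 → n = 30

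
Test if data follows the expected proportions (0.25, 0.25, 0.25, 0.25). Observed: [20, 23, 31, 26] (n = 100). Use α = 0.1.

Expected: [25.0, 25.0, 25.0, 25.0]. χ² = 2.64. df = 3, critical = 6.251. Fail to reject H₀.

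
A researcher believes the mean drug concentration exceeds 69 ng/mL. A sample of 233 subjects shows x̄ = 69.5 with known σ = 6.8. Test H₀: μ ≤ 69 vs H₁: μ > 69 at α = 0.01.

z = 1.122. Critical value: 2.33. Fail to reject H₀.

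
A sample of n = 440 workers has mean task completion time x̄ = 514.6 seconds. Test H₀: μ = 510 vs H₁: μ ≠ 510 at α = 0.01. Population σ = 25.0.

z = (x̄ - μ₀)/(σ/√n) = (514.6 - 510)/(25.0/√440) = 3.86. Critical value: ±2.576. Since |3.86| > 2.576, Reject H₀.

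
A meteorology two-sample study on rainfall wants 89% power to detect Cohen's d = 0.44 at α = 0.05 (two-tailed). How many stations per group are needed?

z_{α/2} = 1.96, z_β = Φ⁻¹(0.89) = 1.227. For small effect (d = 0.44): n per group = 2(z_{α/2} + z_β)²/d² = 2(1.96 + 1.227)²/0.44² = 104.9 → 105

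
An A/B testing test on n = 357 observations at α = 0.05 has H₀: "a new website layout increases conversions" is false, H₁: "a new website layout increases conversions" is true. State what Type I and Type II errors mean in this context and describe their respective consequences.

Type I (false positive): concluding that a new website layout increases conversions when it is not — rolling out a layout that doesn't actually help — wasted engineering effort. Type II (false negative): failing to conclude that a new website layout increases conversions when it is — discarding a layout that would have improved conversions — lost revenue. Which is costlier depends on domain priorities and is a judgement call rather than a statistical fact.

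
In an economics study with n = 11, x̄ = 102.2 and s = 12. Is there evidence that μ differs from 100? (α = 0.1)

t = (x̄ - μ₀)/(s/√n) = (102.2 - 100)/(12/√11) = 0.608. df = 10, critical t = ±1.812. Fail to reject H₀.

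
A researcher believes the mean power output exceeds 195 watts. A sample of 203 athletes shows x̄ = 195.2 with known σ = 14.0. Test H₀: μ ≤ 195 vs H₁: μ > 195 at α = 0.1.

z = 0.204. Critical value: 1.28. Fail to reject H₀.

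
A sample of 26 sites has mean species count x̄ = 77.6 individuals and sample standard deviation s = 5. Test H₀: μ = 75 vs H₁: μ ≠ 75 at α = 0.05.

t = (x̄ - μ₀)/(s/√n) = (77.6 - 75)/(5/√26) = 2.651. df = 25, critical t = ±2.06. Reject H₀.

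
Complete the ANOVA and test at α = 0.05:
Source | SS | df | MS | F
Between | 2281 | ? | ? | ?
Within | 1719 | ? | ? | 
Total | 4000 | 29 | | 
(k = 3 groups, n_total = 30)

df_between = 2, df_within = 27. MS_between = 1140.5, MS_within = 63.67. F = 17.914, F_crit ≈ 3.354. Reject H₀.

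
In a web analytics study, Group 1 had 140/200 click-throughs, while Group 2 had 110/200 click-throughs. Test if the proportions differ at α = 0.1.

p̂₁ = 0.7, p̂₂ = 0.55, pooled p̂ = 0.625. z = 3.098. Critical: ±1.645. Reject H₀.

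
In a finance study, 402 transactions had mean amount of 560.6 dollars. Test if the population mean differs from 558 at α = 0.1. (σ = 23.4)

z = (x̄ - μ₀)/(σ/√n) = (560.6 - 558)/(23.4/√402) = 2.228. Critical value: ±1.645. Since |2.228| > 1.645, Reject H₀.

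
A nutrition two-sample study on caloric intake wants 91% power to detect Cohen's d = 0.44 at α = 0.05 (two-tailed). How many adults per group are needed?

z_{α/2} = 1.96, z_β = Φ⁻¹(0.91) = 1.341. For small effect (d = 0.44): n per group = 2(z_{α/2} + z_β)²/d² = 2(1.96 + 1.341)²/0.44² = 112.6 → 113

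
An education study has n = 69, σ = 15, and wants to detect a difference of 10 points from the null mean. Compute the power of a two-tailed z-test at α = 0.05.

SE = σ/√n = 15/√69 = 1.806. Non-centrality λ = d/SE = 10/1.806 = 5.538. Power ≈ Φ(λ - z_{α/2}) = Φ(5.538 - 1.96) = Φ(3.578) = 1.0.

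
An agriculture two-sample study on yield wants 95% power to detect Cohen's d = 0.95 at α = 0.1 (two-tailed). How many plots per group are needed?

z_{α/2} = 1.645, z_β = Φ⁻¹(0.95) = 1.645. For large effect (d = 0.95): n per group = 2(z_{α/2} + z_β)²/d² = 2(1.645 + 1.645)²/0.95² = 24.0 → 24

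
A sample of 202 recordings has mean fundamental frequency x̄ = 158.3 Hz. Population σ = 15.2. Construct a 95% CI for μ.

CI = x̄ ± z*(σ/√n) = 158.3 ± 1.96(15.2/√202) = 158.3 ± 2.1 = (156.2, 160.4)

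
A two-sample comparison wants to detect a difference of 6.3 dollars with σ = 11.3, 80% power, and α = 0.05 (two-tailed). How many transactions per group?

n per group = 2(z_α/2 + z_β)²σ²/d² = 2×(1.96 + 0.84)²×11.3²/6.3² = 50.4 → n = 51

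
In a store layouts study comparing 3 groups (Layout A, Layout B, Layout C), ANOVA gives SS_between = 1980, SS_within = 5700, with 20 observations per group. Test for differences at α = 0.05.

df_between = 2, df_within = 57. F = MS_between/MS_within = 990.0/100.0 = 9.9. F_crit ≈ 3.159. Reject H₀. At least one mean differs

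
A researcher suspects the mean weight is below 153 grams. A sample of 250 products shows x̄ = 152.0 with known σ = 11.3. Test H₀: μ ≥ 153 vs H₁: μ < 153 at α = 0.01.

z = -1.399. Critical value: -2.33. Fail to reject H₀.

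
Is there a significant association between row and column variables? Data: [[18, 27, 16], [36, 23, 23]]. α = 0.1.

χ² = 4.592. df = 2, critical = 4.605. Fail to reject H₀. No evidence of dependence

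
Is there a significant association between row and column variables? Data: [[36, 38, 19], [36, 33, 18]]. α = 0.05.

χ² = 0.179. df = 2, critical = 5.991. Fail to reject H₀. No evidence of dependence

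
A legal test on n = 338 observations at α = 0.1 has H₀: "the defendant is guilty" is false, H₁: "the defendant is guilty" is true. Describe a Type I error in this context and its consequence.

Type I error: rejecting H₀ when it is true — concluding that the defendant is guilty when in fact it is not. Consequence: convicting an innocent person.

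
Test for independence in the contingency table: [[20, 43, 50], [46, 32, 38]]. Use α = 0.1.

χ² = 13.455. df = 2, critical = 4.605. Reject H₀. Variables are dependent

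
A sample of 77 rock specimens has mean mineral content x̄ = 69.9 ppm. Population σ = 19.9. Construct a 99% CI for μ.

CI = x̄ ± z*(σ/√n) = 69.9 ± 2.576(19.9/√77) = 69.9 ± 5.84 = (64.06, 75.74)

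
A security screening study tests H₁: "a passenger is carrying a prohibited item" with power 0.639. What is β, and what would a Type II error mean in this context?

β = 1 - power = 1 - 0.639 = 0.361. A Type II error is failing to reject H₀ when H₀ is false (false negative) — here, failing to conclude that a passenger is carrying a prohibited item when in fact it is true. Consequence: letting a prohibited item through — security breach.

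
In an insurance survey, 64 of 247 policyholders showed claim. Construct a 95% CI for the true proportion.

p̂ = 0.259. CI = p̂ ± z*√(p̂(1-p̂)/n) = (0.204, 0.314)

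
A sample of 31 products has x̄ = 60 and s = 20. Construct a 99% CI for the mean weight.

CI = x̄ ± t*(s/√n) = 60 ± 2.75(20/√31) = (50.12, 69.88)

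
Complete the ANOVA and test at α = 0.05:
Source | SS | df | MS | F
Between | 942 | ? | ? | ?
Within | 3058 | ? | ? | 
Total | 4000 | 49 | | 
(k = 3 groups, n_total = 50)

df_between = 2, df_within = 47. MS_between = 471.0, MS_within = 65.06. F = 7.239, F_crit ≈ 3.195. Reject H₀.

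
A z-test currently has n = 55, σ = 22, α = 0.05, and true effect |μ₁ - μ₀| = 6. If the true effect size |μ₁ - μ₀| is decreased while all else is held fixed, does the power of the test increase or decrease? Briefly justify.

Power decreases: a smaller true effect decreases the non-centrality λ = |μ₁ - μ₀|/(σ/√n).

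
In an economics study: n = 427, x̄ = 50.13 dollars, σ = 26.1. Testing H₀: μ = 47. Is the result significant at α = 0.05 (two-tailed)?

z = (50.13 - 47)/(26.1/√427) = 2.478. Since |z| > 1.96, significant at α = 0.05.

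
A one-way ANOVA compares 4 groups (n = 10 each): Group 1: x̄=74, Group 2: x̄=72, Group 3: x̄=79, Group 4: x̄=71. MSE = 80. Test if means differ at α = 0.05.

Grand mean = 74.0. SS_between = 380.0, MS_between = 126.67. F = 1.583, F_crit ≈ 2.866. Fail to reject H₀.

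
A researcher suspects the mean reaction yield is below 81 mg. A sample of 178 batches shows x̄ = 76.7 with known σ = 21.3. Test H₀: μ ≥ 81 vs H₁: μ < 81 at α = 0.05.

z = -2.693. Critical value: -1.645. Reject H₀.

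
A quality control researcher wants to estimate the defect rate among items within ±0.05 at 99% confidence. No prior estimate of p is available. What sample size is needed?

Conservative approach: use p = 0.5 (maximizes p(1-p) = 0.25). n = z²(0.25)/E² = 2.576²×0.25/0.05² = 663.6 → n = 664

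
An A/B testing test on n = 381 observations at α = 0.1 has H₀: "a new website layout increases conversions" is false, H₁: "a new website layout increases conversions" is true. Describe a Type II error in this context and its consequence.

Type II error: failing to reject H₀ when it is false — concluding that a new website layout increases conversions is not supported when in fact it is. Consequence: discarding a layout that would have improved conversions — lost revenue.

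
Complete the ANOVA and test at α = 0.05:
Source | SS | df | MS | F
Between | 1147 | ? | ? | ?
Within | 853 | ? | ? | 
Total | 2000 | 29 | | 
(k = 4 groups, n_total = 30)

df_between = 3, df_within = 26. MS_between = 382.33, MS_within = 32.81. F = 11.654, F_crit ≈ 2.975. Reject H₀.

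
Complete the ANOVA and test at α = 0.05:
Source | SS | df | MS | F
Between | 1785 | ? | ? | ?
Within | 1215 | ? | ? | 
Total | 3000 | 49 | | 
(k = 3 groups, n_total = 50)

df_between = 2, df_within = 47. MS_between = 892.5, MS_within = 25.85. F = 34.525, F_crit ≈ 3.195. Reject H₀.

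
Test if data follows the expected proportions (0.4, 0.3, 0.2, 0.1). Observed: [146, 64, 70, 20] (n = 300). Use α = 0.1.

Expected: [120.0, 90.0, 60.0, 30.0]. χ² = 18.144. df = 3, critical = 6.251. Reject H₀.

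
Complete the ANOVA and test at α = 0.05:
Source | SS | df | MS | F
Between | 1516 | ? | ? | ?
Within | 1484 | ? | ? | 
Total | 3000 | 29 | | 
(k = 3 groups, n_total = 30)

df_between = 2, df_within = 27. MS_between = 758.0, MS_within = 54.96. F = 13.791, F_crit ≈ 3.354. Reject H₀.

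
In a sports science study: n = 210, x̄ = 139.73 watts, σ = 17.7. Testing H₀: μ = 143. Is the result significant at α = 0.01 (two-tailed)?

z = (139.73 - 143)/(17.7/√210) = -2.677. Since |z| > 2.576, significant at α = 0.01.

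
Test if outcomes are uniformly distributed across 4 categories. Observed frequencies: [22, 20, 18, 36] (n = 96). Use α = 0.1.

Expected = 24 each. χ² = Σ(O-E)²/E = 8.333. df = 3, critical value = 6.251. Reject H₀.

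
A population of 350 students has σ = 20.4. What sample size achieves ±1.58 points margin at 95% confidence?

Without FPC: n₀ = (1.96×20.4/1.58)² = 640.41. With FPC: n = n₀N/(n₀+N-1) = 226.5 → n = 227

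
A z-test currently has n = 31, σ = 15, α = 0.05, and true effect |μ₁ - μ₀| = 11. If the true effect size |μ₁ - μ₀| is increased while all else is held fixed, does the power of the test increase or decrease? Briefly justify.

Power increases: a larger true effect increases the non-centrality λ = |μ₁ - μ₀|/(σ/√n).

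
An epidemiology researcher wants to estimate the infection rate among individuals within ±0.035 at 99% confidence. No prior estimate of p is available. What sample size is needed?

Conservative approach: use p = 0.5 (maximizes p(1-p) = 0.25). n = z²(0.25)/E² = 2.576²×0.25/0.035² = 1354.2 → n = 1355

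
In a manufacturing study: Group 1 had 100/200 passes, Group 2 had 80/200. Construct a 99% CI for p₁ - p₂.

p̂₁ = 0.5, p̂₂ = 0.4. Difference = 0.1. CI = (-0.028, 0.228)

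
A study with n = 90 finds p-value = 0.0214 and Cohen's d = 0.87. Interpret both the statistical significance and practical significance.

Statistically significant (p = 0.0214 < 0.05). Cohen's d = 0.87 indicates a large effect size. Both statistical and practical significance should be considered.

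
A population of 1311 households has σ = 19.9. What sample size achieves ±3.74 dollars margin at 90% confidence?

Without FPC: n₀ = (1.645×19.9/3.74)² = 76.612. With FPC: n = n₀N/(n₀+N-1) = 72.4 → n = 73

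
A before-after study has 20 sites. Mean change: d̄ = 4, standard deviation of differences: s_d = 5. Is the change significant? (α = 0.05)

t = d̄/(s_d/√n) = 4/(5/√20) = 3.578. df = 19, critical t = ±2.093. Reject H₀.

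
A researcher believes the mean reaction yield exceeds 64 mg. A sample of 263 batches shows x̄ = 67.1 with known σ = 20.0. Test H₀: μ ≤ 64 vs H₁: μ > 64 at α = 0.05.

z = 2.514. Critical value: 1.645. Reject H₀.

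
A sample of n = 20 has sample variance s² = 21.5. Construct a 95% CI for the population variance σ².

df = 19. χ²_{0.025} = 32.852, χ²_{0.975} = 8.907. CI for σ² = ((n-1)s²/χ²_{α/2}, (n-1)s²/χ²_{1-α/2}) = (19·21.5/32.852, 19·21.5/8.907) = (12.43, 45.86)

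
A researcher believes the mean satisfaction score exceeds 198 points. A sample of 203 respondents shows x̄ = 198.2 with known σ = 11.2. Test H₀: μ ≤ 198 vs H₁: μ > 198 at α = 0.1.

z = 0.254. Critical value: 1.28. Fail to reject H₀.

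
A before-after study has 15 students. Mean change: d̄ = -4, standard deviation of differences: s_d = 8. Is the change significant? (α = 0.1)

t = d̄/(s_d/√n) = -4/(8/√15) = -1.936. df = 14, critical t = ±1.761. Reject H₀.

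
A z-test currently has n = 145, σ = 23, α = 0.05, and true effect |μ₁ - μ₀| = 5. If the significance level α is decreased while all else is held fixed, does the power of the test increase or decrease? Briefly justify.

Power decreases: a smaller α raises the critical value, so less of the H₁ sampling distribution falls in the rejection region.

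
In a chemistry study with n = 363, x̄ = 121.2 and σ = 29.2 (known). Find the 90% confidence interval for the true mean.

CI = x̄ ± z*(σ/√n) = 121.2 ± 1.645(29.2/√363) = 121.2 ± 2.52 = (118.68, 123.72)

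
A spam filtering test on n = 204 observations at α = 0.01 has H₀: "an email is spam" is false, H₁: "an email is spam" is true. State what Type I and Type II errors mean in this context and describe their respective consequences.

Type I (false positive): concluding that an email is spam when it is not — a legitimate email is sent to the spam folder and the user misses it. Type II (false negative): failing to conclude that an email is spam when it is — a spam email lands in the inbox. Which is costlier depends on domain priorities and is a judgement call rather than a statistical fact.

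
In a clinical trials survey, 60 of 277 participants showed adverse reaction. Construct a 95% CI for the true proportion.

p̂ = 0.217. CI = p̂ ± z*√(p̂(1-p̂)/n) = (0.168, 0.265)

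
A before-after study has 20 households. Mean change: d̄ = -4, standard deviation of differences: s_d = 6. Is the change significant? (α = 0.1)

t = d̄/(s_d/√n) = -4/(6/√20) = -2.981. df = 19, critical t = ±1.729. Reject H₀.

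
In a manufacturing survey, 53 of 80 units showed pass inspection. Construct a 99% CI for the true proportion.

p̂ = 0.662. CI = p̂ ± z*√(p̂(1-p̂)/n) = (0.526, 0.799)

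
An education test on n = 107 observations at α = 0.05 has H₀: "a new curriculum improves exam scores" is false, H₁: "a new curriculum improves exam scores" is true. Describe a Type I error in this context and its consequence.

Type I error: rejecting H₀ when it is true — concluding that a new curriculum improves exam scores when in fact it is not. Consequence: adopting a curriculum that gives no real benefit — disruption for nothing.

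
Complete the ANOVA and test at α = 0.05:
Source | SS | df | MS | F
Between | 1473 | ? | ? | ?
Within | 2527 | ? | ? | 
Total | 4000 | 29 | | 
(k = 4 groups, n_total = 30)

df_between = 3, df_within = 26. MS_between = 491.0, MS_within = 97.19. F = 5.052, F_crit ≈ 2.975. Reject H₀.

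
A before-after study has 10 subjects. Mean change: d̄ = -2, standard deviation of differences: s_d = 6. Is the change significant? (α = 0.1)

t = d̄/(s_d/√n) = -2/(6/√10) = -1.054. df = 9, critical t = ±1.833. Fail to reject H₀.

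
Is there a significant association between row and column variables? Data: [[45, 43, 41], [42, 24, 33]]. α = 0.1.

χ² = 2.451. df = 2, critical = 4.605. Fail to reject H₀. No evidence of dependence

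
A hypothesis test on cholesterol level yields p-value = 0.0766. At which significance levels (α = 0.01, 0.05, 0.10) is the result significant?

p = 0.0766. Significant at: α = 0.1.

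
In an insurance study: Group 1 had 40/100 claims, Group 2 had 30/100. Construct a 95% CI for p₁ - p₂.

p̂₁ = 0.4, p̂₂ = 0.3. Difference = 0.1. CI = (-0.031, 0.231)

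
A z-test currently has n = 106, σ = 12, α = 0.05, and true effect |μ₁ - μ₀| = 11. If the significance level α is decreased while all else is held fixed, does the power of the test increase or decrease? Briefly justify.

Power decreases: a smaller α raises the critical value, so less of the H₁ sampling distribution falls in the rejection region.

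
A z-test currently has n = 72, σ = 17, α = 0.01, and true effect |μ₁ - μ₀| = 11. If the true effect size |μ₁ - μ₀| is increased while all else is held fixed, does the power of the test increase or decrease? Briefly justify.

Power increases: a larger true effect increases the non-centrality λ = |μ₁ - μ₀|/(σ/√n).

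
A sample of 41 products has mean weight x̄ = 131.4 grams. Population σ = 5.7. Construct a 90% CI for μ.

CI = x̄ ± z*(σ/√n) = 131.4 ± 1.645(5.7/√41) = 131.4 ± 1.46 = (129.94, 132.86)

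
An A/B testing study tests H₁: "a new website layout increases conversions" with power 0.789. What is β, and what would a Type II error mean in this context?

β = 1 - power = 1 - 0.789 = 0.211. A Type II error is failing to reject H₀ when H₀ is false (false negative) — here, failing to conclude that a new website layout increases conversions when in fact it is true. Consequence: discarding a layout that would have improved conversions — lost revenue.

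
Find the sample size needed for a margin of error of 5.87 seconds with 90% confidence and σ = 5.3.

n = (z*σ/E)² = (1.645×5.3/5.87)² = 2.2 → n = 3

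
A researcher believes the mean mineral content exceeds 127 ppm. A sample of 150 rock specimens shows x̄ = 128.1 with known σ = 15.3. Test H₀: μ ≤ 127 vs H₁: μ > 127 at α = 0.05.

z = 0.881. Critical value: 1.645. Fail to reject H₀.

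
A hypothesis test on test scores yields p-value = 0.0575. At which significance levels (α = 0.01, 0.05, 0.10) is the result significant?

p = 0.0575. Significant at: α = 0.1.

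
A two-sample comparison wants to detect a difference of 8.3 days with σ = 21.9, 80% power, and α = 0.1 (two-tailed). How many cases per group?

n per group = 2(z_α/2 + z_β)²σ²/d² = 2×(1.645 + 0.84)²×21.9²/8.3² = 86.0 → n = 86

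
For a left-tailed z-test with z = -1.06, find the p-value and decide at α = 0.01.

p = P(Z < -1.06) = Φ(-1.06) ≈ 0.1446. Since p ≥ 0.01, fail to reject H₀ (not significant) at α = 0.01.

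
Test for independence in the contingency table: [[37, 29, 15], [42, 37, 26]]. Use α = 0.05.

χ² = 1.16. df = 2, critical = 5.991. Fail to reject H₀. No evidence of dependence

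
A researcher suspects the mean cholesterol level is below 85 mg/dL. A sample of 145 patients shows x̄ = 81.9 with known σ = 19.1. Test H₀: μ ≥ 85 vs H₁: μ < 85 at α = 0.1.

z = -1.954. Critical value: -1.28. Reject H₀.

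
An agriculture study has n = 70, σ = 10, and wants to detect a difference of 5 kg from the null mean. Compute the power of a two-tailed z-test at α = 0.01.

SE = σ/√n = 10/√70 = 1.195. Non-centrality λ = d/SE = 5/1.195 = 4.183. Power ≈ Φ(λ - z_{α/2}) = Φ(4.183 - 2.576) = Φ(1.607) = 0.946.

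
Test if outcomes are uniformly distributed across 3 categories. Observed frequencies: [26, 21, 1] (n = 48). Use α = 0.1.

Expected = 16 each. χ² = Σ(O-E)²/E = 21.875. df = 2, critical value = 4.605. Reject H₀.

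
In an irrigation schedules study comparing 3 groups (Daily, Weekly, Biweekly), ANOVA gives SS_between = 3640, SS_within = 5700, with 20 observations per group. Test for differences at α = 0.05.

df_between = 2, df_within = 57. F = MS_between/MS_within = 1820.0/100.0 = 18.2. F_crit ≈ 3.159. Reject H₀. At least one mean differs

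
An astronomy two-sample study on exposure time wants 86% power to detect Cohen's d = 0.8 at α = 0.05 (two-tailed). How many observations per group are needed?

z_{α/2} = 1.96, z_β = Φ⁻¹(0.86) = 1.08. For large effect (d = 0.8): n per group = 2(z_{α/2} + z_β)²/d² = 2(1.96 + 1.08)²/0.8² = 28.9 → 29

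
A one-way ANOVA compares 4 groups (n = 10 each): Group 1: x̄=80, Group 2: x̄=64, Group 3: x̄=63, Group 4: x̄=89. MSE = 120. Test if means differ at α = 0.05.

Grand mean = 74.0. SS_between = 4820.0, MS_between = 1606.67. F = 13.389, F_crit ≈ 2.866. Reject H₀.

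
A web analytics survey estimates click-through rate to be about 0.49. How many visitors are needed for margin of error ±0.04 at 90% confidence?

n = z²p(1-p)/E² = 1.645²×0.49×0.51/0.04² = 422.6 → n = 423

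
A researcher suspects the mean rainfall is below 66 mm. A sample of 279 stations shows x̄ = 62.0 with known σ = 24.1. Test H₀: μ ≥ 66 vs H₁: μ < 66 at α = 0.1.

z = -2.772. Critical value: -1.28. Reject H₀.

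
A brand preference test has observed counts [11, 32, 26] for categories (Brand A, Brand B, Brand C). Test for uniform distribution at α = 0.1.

Expected = 23 each. χ² = Σ(O-E)²/E = 10.174. df = 2, critical value = 4.605. Reject H₀.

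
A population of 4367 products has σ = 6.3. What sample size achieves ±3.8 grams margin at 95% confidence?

Without FPC: n₀ = (1.96×6.3/3.8)² = 10.559. With FPC: n = n₀N/(n₀+N-1) = 10.5 → n = 11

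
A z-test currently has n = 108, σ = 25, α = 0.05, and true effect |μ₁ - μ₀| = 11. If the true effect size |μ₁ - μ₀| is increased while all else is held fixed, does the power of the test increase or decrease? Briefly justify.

Power increases: a larger true effect increases the non-centrality λ = |μ₁ - μ₀|/(σ/√n).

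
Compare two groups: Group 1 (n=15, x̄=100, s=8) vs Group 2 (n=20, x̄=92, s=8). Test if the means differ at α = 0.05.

Pooled sp = 8.0. t = 2.928, df = 33. Critical t = ±2.035. Reject H₀.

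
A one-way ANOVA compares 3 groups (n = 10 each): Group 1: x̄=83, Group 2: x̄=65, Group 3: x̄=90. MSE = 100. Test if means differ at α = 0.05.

Grand mean = 79.33. SS_between = 3326.67, MS_between = 1663.33. F = 16.633, F_crit ≈ 3.354. Reject H₀.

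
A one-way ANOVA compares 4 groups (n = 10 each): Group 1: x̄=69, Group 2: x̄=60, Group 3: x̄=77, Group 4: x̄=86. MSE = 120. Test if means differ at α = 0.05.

Grand mean = 73.0. SS_between = 3700.0, MS_between = 1233.33. F = 10.278, F_crit ≈ 2.866. Reject H₀.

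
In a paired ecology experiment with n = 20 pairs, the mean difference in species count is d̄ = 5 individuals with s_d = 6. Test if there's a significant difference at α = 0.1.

t = d̄/(s_d/√n) = 5/(6/√20) = 3.727. df = 19, critical t = ±1.729. Reject H₀.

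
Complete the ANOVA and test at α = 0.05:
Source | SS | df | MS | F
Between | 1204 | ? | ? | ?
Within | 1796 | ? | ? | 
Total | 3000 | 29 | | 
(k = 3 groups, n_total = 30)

df_between = 2, df_within = 27. MS_between = 602.0, MS_within = 66.52. F = 9.05, F_crit ≈ 3.354. Reject H₀.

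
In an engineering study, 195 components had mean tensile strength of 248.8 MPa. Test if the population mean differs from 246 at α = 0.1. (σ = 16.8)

z = (x̄ - μ₀)/(σ/√n) = (248.8 - 246)/(16.8/√195) = 2.327. Critical value: ±1.645. Since |2.327| > 1.645, Reject H₀.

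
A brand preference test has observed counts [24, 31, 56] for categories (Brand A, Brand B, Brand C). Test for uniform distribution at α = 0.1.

Expected = 37 each. χ² = Σ(O-E)²/E = 15.297. df = 2, critical value = 4.605. Reject H₀.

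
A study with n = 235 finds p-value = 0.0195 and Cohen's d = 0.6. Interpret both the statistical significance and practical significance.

Statistically significant (p = 0.0195 < 0.05). Cohen's d = 0.6 indicates a medium effect size. Both statistical and practical significance should be considered.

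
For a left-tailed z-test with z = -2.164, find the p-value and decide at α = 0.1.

p = P(Z < -2.164) = Φ(-2.164) ≈ 0.0152. Since p < 0.1, reject H₀ (significant) at α = 0.1.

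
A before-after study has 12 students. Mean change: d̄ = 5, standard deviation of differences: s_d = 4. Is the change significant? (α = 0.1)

t = d̄/(s_d/√n) = 5/(4/√12) = 4.33. df = 11, critical t = ±1.796. Reject H₀.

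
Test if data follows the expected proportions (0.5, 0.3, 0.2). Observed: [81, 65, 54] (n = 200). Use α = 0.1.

Expected: [100.0, 60.0, 40.0]. χ² = 8.927. df = 2, critical = 4.605. Reject H₀.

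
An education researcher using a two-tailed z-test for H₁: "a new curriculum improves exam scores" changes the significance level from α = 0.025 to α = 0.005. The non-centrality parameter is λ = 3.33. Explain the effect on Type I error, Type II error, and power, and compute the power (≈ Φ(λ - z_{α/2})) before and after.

Decreasing α from 0.025 to 0.005:
• Type I error rate decreases (α is the Type I rate by definition).
• Critical value moves from z_{α/2} = 2.241 to 2.807, so power = Φ(λ - z_{α/2}) goes from Φ(3.33 - 2.241) = 0.862 to Φ(3.33 - 2.807) = 0.7.
• Type II error rate β = 1 - power therefore increases (0.138 → 0.3).
Appropriate when false positives are costly — here, adopting a curriculum that gives no real benefit — disruption for nothing.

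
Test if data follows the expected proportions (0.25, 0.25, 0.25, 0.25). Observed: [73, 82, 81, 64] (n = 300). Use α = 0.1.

Expected: [75.0, 75.0, 75.0, 75.0]. χ² = 2.8. df = 3, critical = 6.251. Fail to reject H₀.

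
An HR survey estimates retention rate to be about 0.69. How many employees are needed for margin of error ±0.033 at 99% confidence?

n = z²p(1-p)/E² = 2.576²×0.69×0.31/0.033² = 1303.4 → n = 1304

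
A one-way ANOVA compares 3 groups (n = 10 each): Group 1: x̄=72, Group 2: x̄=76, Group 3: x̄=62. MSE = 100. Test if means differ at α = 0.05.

Grand mean = 70.0. SS_between = 1040.0, MS_between = 520.0. F = 5.2, F_crit ≈ 3.354. Reject H₀.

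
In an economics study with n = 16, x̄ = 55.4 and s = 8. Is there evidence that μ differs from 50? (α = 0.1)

t = (x̄ - μ₀)/(s/√n) = (55.4 - 50)/(8/√16) = 2.7. df = 15, critical t = ±1.753. Reject H₀.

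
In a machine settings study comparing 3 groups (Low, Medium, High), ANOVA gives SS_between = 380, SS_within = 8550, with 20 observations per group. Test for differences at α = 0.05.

df_between = 2, df_within = 57. F = MS_between/MS_within = 190.0/150.0 = 1.267. F_crit ≈ 3.159. Fail to reject H₀.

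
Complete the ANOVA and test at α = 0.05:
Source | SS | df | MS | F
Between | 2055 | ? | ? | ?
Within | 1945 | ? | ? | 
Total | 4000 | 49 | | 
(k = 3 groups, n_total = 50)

df_between = 2, df_within = 47. MS_between = 1027.5, MS_within = 41.38. F = 24.829, F_crit ≈ 3.195. Reject H₀.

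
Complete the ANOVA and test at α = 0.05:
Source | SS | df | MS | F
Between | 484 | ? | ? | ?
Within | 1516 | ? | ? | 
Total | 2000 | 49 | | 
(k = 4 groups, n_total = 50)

df_between = 3, df_within = 46. MS_between = 161.33, MS_within = 32.96. F = 4.895, F_crit ≈ 2.807. Reject H₀.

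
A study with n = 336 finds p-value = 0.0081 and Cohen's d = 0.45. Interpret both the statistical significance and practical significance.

Statistically significant (p = 0.0081 < 0.05). Cohen's d = 0.45 indicates a small effect size. Both statistical and practical significance should be considered.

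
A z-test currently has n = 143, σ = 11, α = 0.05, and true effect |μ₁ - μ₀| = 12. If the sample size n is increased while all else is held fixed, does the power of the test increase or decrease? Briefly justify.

Power increases: a larger n shrinks the standard error σ/√n, moving the sampling distribution under H₁ further from the critical value.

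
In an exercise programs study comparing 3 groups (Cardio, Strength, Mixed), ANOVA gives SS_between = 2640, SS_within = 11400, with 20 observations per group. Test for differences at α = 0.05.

df_between = 2, df_within = 57. F = MS_between/MS_within = 1320.0/200.0 = 6.6. F_crit ≈ 3.159. Reject H₀. At least one mean differs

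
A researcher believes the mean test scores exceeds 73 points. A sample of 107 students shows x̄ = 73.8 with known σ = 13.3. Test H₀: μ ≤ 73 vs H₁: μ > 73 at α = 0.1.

z = 0.622. Critical value: 1.28. Fail to reject H₀.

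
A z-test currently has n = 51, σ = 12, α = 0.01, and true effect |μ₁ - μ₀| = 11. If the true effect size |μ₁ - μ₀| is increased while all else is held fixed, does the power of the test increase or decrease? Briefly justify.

Power increases: a larger true effect increases the non-centrality λ = |μ₁ - μ₀|/(σ/√n).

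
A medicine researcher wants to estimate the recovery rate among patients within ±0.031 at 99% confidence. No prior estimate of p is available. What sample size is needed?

Conservative approach: use p = 0.5 (maximizes p(1-p) = 0.25). n = z²(0.25)/E² = 2.576²×0.25/0.031² = 1726.3 → n = 1727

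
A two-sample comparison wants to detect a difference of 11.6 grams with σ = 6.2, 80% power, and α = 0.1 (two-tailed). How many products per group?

n per group = 2(z_α/2 + z_β)²σ²/d² = 2×(1.645 + 0.84)²×6.2²/11.6² = 3.5 → n = 4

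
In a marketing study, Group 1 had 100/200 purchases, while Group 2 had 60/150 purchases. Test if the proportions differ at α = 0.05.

p̂₁ = 0.5, p̂₂ = 0.4, pooled p̂ = 0.457. z = 1.858. Critical: ±1.96. Fail to reject H₀.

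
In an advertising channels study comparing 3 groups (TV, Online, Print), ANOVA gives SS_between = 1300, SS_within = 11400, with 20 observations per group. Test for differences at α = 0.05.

df_between = 2, df_within = 57. F = MS_between/MS_within = 650.0/200.0 = 3.25. F_crit ≈ 3.159. Reject H₀. At least one mean differs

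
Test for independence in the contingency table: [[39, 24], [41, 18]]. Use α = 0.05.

χ² = 0.777. df = 1, critical = 3.841. Fail to reject H₀. No evidence of dependence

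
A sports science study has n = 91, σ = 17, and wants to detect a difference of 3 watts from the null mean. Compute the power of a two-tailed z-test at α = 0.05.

SE = σ/√n = 17/√91 = 1.782. Non-centrality λ = d/SE = 3/1.782 = 1.683. Power ≈ Φ(λ - z_{α/2}) = Φ(1.683 - 1.96) = Φ(-0.277) = 0.391.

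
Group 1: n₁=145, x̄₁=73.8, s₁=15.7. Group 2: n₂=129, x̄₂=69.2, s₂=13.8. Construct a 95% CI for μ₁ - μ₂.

Difference = 4.6. SE = √(15.7²/145 + 13.8²/129) = 1.782. CI = (1.11, 8.09)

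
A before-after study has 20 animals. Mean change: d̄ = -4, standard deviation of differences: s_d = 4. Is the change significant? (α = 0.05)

t = d̄/(s_d/√n) = -4/(4/√20) = -4.472. df = 19, critical t = ±2.093. Reject H₀.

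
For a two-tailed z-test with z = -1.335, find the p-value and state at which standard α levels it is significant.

p = 2·P(Z > |-1.335|) = 2·(1 - Φ(1.335)) ≈ 0.1819. Not significant at any standard level.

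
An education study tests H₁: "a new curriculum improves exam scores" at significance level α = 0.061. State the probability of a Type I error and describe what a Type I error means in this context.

P(Type I error) = α = 0.061. A Type I error is rejecting H₀ when H₀ is actually true (false positive) — here, concluding that a new curriculum improves exam scores when in fact this is not the case. Consequence: adopting a curriculum that gives no real benefit — disruption for nothing.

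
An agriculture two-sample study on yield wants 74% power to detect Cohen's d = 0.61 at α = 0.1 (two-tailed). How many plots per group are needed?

z_{α/2} = 1.645, z_β = Φ⁻¹(0.74) = 0.643. For medium effect (d = 0.61): n per group = 2(z_{α/2} + z_β)²/d² = 2(1.645 + 0.643)²/0.61² = 28.1 → 29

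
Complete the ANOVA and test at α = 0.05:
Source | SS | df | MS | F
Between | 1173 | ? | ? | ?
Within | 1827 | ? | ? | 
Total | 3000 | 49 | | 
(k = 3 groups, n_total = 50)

df_between = 2, df_within = 47. MS_between = 586.5, MS_within = 38.87. F = 15.088, F_crit ≈ 3.195. Reject H₀.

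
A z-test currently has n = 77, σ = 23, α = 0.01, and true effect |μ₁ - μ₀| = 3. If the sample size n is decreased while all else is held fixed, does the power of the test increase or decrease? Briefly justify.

Power decreases: a smaller n inflates the standard error σ/√n, pulling the sampling distribution under H₁ back toward the critical value.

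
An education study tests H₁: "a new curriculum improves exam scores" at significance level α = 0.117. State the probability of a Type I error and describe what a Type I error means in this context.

P(Type I error) = α = 0.117. A Type I error is rejecting H₀ when H₀ is actually true (false positive) — here, concluding that a new curriculum improves exam scores when in fact this is not the case. Consequence: adopting a curriculum that gives no real benefit — disruption for nothing.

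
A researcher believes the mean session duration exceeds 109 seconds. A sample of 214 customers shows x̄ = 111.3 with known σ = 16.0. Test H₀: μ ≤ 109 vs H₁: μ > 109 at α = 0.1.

z = 2.103. Critical value: 1.28. Reject H₀.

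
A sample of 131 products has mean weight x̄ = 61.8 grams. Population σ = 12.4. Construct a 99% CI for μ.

CI = x̄ ± z*(σ/√n) = 61.8 ± 2.576(12.4/√131) = 61.8 ± 2.79 = (59.01, 64.59)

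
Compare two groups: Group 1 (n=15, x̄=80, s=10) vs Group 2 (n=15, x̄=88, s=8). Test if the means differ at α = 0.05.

Pooled sp = 9.06. t = -2.419, df = 28. Critical t = ±2.048. Reject H₀.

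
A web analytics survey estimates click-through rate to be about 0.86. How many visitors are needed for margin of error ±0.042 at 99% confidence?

n = z²p(1-p)/E² = 2.576²×0.86×0.14/0.042² = 452.9 → n = 453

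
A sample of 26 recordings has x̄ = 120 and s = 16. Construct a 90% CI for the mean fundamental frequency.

CI = x̄ ± t*(s/√n) = 120 ± 1.708(16/√26) = (114.64, 125.36)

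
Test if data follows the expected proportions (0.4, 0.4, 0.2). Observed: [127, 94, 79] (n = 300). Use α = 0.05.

Expected: [120.0, 120.0, 60.0]. χ² = 12.058. df = 2, critical = 5.991. Reject H₀.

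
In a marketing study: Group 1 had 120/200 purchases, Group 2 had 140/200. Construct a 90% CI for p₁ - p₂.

p̂₁ = 0.6, p̂₂ = 0.7. Difference = -0.1. CI = (-0.178, -0.022)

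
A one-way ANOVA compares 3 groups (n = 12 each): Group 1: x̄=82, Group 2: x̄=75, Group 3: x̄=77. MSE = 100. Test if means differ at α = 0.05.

Grand mean = 78.0. SS_between = 312.0, MS_between = 156.0. F = 1.56, F_crit ≈ 3.285. Fail to reject H₀.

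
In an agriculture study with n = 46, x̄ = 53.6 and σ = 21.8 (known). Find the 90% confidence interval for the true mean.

CI = x̄ ± z*(σ/√n) = 53.6 ± 1.645(21.8/√46) = 53.6 ± 5.29 = (48.31, 58.89)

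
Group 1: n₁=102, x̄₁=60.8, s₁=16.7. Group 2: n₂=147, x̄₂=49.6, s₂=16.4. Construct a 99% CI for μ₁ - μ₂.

Difference = 11.2. SE = √(16.7²/102 + 16.4²/147) = 2.136. CI = (5.7, 16.7)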